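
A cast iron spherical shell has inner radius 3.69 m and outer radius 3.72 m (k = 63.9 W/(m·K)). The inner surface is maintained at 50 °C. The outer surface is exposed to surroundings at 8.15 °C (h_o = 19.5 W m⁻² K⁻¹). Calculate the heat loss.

Q = 1.41×10^5 W

Treat each layer as a resistance in series:
  R_cast iron = (1/3.69 − 1/3.72)/(4πk) = 0.002186/(4π·63.9) = 2.722×10^-6 K/W
  R_conv,out = 1/(4πr²h) = 1/(4π·3.72²·19.5) = 2.949×10^-4 K/W
ΣR = 2.722×10^-6 + 2.949×10^-4 = 2.976×10^-4 K/W
Q = ΔT/ΣR = (50 °C − 8.15 °C)/2.976×10^-4 = 1.41×10^5 W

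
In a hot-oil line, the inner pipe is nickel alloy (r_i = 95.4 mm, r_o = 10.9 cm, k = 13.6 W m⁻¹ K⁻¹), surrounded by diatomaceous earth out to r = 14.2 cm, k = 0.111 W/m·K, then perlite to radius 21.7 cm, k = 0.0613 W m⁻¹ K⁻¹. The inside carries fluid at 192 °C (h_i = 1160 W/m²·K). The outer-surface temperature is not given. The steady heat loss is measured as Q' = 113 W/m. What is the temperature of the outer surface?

T_out = 24.4 °C

Sum the resistances:
  R'_conv,in = 1/(2πr h) = 1/(2π·0.0954·1160) = 0.001438 m·K/W
  R'_nickel alloy = ln(0.109/0.0954)/(2πk) = 0.1333/(2π·13.6) = 0.001560 m·K/W
  R'_diatomaceous earth = ln(0.142/0.109)/(2πk) = 0.2645/(2π·0.111) = 0.3792 m·K/W
  R'_perlite = ln(0.217/0.142)/(2πk) = 0.4241/(2π·0.0613) = 1.101 m·K/W
ΣR = 1.483 m·K/W
ΔT = Q'·ΣR = 113 × 1.483 = 167.6 K
Heat flows outward, so T_out = T_in − ΔT = 192 − 167.6 = 24.4 °C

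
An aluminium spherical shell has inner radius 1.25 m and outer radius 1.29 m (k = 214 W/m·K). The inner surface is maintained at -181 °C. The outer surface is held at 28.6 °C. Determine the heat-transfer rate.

Q = 4πk·ΔT/(1/r₁ − 1/r₂) = 4π × 214 × 209.6 / (1/1.25 − 1/1.29) = 2.27×10^7 W

Q = 22700 kW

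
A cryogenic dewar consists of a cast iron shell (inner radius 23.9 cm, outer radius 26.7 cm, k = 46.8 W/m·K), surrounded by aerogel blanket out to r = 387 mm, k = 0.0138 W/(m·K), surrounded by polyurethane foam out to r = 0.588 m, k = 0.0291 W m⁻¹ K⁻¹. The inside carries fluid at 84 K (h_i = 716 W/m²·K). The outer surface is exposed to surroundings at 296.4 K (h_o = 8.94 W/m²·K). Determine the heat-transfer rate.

Q = 23.2 W

Resistance network (inner→outer):
  R_conv,in = 1/(4πr²h) = 1/(4π·0.239²·716) = 0.001946 K/W
  R_cast iron = (1/0.239 − 1/0.267)/(4πk) = 0.4388/(4π·46.8) = 7.461×10^-4 K/W
  R_aerogel blanket = (1/0.267 − 1/0.387)/(4πk) = 1.161/(4π·0.0138) = 6.697 K/W
  R_polyurethane foam = (1/0.387 − 1/0.588)/(4πk) = 0.8833/(4π·0.0291) = 2.415 K/W
  R_conv,out = 1/(4πr²h) = 1/(4π·0.588²·8.94) = 0.02575 K/W
ΣR = 0.001946 + 7.461×10^-4 + 6.697 + 2.415 + 0.02575 = 9.140 K/W
Q = ΔT/ΣR = (84 K − 296.4 K)/9.140 = -23.2 W
(Negative Q ⇒ heat flows inward; heat gain = 23.2 W.)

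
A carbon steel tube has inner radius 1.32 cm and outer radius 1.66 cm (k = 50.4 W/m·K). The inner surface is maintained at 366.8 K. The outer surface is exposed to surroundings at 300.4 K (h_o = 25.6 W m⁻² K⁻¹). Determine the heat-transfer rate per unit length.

Resistance network (inner→outer):
  R'_carbon steel = ln(0.0166/0.0132)/(2πk) = 0.2292/(2π·50.4) = 7.237×10^-4 m·K/W
  R'_conv,out = 1/(2πr h) = 1/(2π·0.0166·25.6) = 0.3745 m·K/W
ΣR = 7.237×10^-4 + 0.3745 = 0.3752 m·K/W
Q' = ΔT/ΣR = (366.8 K − 300.4 K)/0.3752 = 177 W/m

Q' = 177 W/m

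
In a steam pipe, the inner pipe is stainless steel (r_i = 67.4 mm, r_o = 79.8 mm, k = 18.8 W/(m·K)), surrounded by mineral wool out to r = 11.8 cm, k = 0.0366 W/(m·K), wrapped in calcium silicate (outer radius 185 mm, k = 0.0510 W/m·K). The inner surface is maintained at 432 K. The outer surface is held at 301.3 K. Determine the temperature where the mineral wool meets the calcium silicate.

Treat each layer as a resistance in series:
  R'_stainless steel = ln(0.0798/0.0674)/(2πk) = 0.1689/(2π·18.8) = 0.001430 m·K/W
  R'_mineral wool = ln(0.118/0.0798)/(2πk) = 0.3912/(2π·0.0366) = 1.701 m·K/W
  R'_calcium silicate = ln(0.185/0.118)/(2πk) = 0.4497/(2π·0.0510) = 1.403 m·K/W
ΣR = 0.001430 + 1.701 + 1.403 = 3.105 m·K/W
Q' = ΔT/ΣR = (432 K − 301.3 K)/3.105 = 42.09 W/m
From the inner boundary to the mineral wool/calcium silicate interface, ΣR_partial = 1.702 m·K/W.
T_interface = T_in − Q'·ΣR_partial = 432 K − (42.09)(1.702) = 360.4 K

T = 360.4 K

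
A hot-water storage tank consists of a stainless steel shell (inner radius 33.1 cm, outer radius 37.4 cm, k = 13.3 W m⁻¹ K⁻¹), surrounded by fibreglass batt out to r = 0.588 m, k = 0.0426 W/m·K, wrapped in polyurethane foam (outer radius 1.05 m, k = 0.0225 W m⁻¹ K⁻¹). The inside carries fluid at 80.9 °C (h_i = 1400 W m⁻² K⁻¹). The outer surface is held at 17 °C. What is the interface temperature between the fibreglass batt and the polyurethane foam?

Treat each layer as a resistance in series:
  R_conv,in = 1/(4πr²h) = 1/(4π·0.331²·1400) = 5.188×10^-4 K/W
  R_stainless steel = (1/0.331 − 1/0.374)/(4πk) = 0.3474/(4π·13.3) = 0.002078 K/W
  R_fibreglass batt = (1/0.374 − 1/0.588)/(4πk) = 0.9731/(4π·0.0426) = 1.818 K/W
  R_polyurethane foam = (1/0.588 − 1/1.05)/(4πk) = 0.7483/(4π·0.0225) = 2.647 K/W
ΣR = 5.188×10^-4 + 0.002078 + 1.818 + 2.647 = 4.468 K/W
Q = ΔT/ΣR = (80.9 °C − 17 °C)/4.468 = 14.30 W
From the inner boundary to the fibreglass batt/polyurethane foam interface, ΣR_partial = 1.821 K/W.
T_interface = T_in − Q·ΣR_partial = 80.9 °C − (14.30)(1.821) = 54.9 °C

T = 54.9 °C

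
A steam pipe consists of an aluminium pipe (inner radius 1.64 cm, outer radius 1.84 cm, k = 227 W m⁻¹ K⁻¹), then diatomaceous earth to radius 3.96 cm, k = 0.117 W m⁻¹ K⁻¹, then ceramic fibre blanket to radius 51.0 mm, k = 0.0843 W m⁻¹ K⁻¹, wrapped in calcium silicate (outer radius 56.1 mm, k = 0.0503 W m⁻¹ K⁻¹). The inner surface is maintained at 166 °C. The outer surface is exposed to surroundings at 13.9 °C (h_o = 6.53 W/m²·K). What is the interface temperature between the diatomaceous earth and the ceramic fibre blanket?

T = 95.7 °C

Resistance network (inner→outer):
  R'_aluminium = ln(0.0184/0.0164)/(2πk) = 0.1151/(2π·227) = 8.068×10^-5 m·K/W
  R'_diatomaceous earth = ln(0.0396/0.0184)/(2πk) = 0.7665/(2π·0.117) = 1.043 m·K/W
  R'_ceramic fibre blanket = ln(0.0510/0.0396)/(2πk) = 0.2530/(2π·0.0843) = 0.4776 m·K/W
  R'_calcium silicate = ln(0.0561/0.0510)/(2πk) = 0.09531/(2π·0.0503) = 0.3016 m·K/W
  R'_conv,out = 1/(2πr h) = 1/(2π·0.0561·6.53) = 0.4345 m·K/W
ΣR = 8.068×10^-5 + 1.043 + 0.4776 + 0.3016 + 0.4345 = 2.257 m·K/W
Q' = ΔT/ΣR = (166 °C − 13.9 °C)/2.257 = 67.39 W/m
From the inner boundary to the diatomaceous earth/ceramic fibre blanket interface, ΣR_partial = 1.043 m·K/W.
T_interface = T_in − Q'·ΣR_partial = 166 °C − (67.39)(1.043) = 95.7 °C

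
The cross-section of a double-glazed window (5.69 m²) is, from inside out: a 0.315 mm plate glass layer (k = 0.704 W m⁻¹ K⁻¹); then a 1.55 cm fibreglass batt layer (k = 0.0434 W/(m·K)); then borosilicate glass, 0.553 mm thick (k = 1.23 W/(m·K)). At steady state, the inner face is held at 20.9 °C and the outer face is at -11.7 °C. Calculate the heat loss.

Q = 518 W

Treat each layer as a resistance in series:
  R_plate glass = L/(kA) = 3.15×10^-4/(0.704·5.69) = 7.864×10^-5 K/W
  R_fibreglass batt = L/(kA) = 0.0155/(0.0434·5.69) = 0.06277 K/W
  R_borosilicate glass = L/(kA) = 5.53×10^-4/(1.23·5.69) = 7.901×10^-5 K/W
ΣR = 7.864×10^-5 + 0.06277 + 7.901×10^-5 = 0.06293 K/W
Q = ΔT/ΣR = (20.9 °C − -11.7 °C)/0.06293 = 518 W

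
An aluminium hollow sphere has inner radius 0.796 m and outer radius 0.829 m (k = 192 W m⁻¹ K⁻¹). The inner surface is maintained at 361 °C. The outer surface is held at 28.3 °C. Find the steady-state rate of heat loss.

Q = 1.61×10^7 W

Q = 4πk·ΔT/(1/r₁ − 1/r₂) = 4π × 192 × 332.7 / (1/0.796 − 1/0.829) = 1.61×10^7 W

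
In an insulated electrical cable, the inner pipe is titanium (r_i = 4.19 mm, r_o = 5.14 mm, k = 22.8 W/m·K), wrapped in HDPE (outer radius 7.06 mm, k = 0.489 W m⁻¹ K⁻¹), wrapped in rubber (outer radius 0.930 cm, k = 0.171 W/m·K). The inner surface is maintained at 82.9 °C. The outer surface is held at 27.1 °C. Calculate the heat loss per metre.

Q' = 154 W/m

Resistance network (inner→outer):
  R'_titanium = ln(0.00514/0.00419)/(2πk) = 0.2044/(2π·22.8) = 0.001426 m·K/W
  R'_HDPE = ln(0.00706/0.00514)/(2πk) = 0.3174/(2π·0.489) = 0.1033 m·K/W
  R'_rubber = ln(0.00930/0.00706)/(2πk) = 0.2756/(2π·0.171) = 0.2565 m·K/W
ΣR = 0.001426 + 0.1033 + 0.2565 = 0.3612 m·K/W
Q' = ΔT/ΣR = (82.9 °C − 27.1 °C)/0.3612 = 154 W/m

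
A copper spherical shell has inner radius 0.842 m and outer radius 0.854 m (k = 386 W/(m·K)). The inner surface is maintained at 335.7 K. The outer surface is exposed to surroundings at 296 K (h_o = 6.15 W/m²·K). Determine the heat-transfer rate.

Q = 2.24 kW

Resistance network (inner→outer):
  R_copper = (1/0.842 − 1/0.854)/(4πk) = 0.01669/(4π·386) = 3.440×10^-6 K/W
  R_conv,out = 1/(4πr²h) = 1/(4π·0.854²·6.15) = 0.01774 K/W
ΣR = 3.440×10^-6 + 0.01774 = 0.01774 K/W
Q = ΔT/ΣR = (335.7 K − 296 K)/0.01774 = 2240 W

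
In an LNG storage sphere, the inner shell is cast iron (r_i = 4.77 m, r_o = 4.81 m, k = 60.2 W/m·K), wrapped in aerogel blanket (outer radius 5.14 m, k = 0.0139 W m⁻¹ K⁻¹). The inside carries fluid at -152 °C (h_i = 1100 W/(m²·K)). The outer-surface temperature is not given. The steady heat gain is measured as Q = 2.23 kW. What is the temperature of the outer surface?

T_out = 18.4 °C

Series resistances:
  R_conv,in = 1/(4πr²h) = 1/(4π·4.77²·1100) = 3.180×10^-6 K/W
  R_cast iron = (1/4.77 − 1/4.81)/(4πk) = 0.001743/(4π·60.2) = 2.305×10^-6 K/W
  R_aerogel blanket = (1/4.81 − 1/5.14)/(4πk) = 0.01335/(4π·0.0139) = 0.07642 K/W
ΣR = 0.07642 K/W
ΔT = Q·ΣR = 2230 × 0.07642 = 170.4 K
Heat flows inward, so T_out = T_in + ΔT = -152 + 170.4 = 18.4 °C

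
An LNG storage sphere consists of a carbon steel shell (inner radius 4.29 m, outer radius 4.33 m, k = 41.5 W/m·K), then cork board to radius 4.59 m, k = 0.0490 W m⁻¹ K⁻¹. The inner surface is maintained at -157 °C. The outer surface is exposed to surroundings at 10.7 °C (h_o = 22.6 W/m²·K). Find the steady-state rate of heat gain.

Q = 7.83 kW

Treat each layer as a resistance in series:
  R_carbon steel = (1/4.29 − 1/4.33)/(4πk) = 0.002153/(4π·41.5) = 4.129×10^-6 K/W
  R_cork board = (1/4.33 − 1/4.59)/(4πk) = 0.01308/(4π·0.0490) = 0.02125 K/W
  R_conv,out = 1/(4πr²h) = 1/(4π·4.59²·22.6) = 1.671×10^-4 K/W
ΣR = 4.129×10^-6 + 0.02125 + 1.671×10^-4 = 0.02142 K/W
Q = ΔT/ΣR = (-157 °C − 10.7 °C)/0.02142 = -7830 W
(Negative Q ⇒ heat flows inward; heat gain = 7830 W.)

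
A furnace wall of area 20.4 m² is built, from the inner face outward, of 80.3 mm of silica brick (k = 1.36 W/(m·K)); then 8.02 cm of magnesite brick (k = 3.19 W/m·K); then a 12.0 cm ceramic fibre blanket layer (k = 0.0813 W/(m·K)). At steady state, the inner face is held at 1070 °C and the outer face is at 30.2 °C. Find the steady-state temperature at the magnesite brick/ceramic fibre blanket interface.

Treat each layer as a resistance in series:
  R_silica brick = L/(kA) = 0.0803/(1.36·20.4) = 0.002894 K/W
  R_magnesite brick = L/(kA) = 0.0802/(3.19·20.4) = 0.001232 K/W
  R_ceramic fibre blanket = L/(kA) = 0.120/(0.0813·20.4) = 0.07235 K/W
ΣR = 0.002894 + 0.001232 + 0.07235 = 0.07648 K/W
Q = ΔT/ΣR = (1070 °C − 30.2 °C)/0.07648 = 13600 W
From the inner boundary to the magnesite brick/ceramic fibre blanket interface, ΣR_partial = 0.004126 K/W.
T_interface = T_in − Q·ΣR_partial = 1070 °C − (13600)(0.004126) = 1014 °C

T = 1014 °C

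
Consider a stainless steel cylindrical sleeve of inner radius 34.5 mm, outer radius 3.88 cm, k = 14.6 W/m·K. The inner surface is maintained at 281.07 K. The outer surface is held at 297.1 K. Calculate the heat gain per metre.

Q' = 12.5 kW/m

Q' = 2πk·ΔT/ln(r₂/r₁) = 2π × 14.6 × 16.03 / ln(0.0388/0.0345) = 12500 W/m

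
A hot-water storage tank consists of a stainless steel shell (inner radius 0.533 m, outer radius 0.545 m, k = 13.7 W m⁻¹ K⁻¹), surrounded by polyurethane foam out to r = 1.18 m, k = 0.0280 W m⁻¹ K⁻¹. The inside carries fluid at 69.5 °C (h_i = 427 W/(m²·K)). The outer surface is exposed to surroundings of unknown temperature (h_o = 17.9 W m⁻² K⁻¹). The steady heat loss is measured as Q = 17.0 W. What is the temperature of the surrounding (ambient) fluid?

T_out = 21.7 °C

Series resistances:
  R_conv,in = 1/(4πr²h) = 1/(4π·0.533²·427) = 6.560×10^-4 K/W
  R_stainless steel = (1/0.533 − 1/0.545)/(4πk) = 0.04131/(4π·13.7) = 2.400×10^-4 K/W
  R_polyurethane foam = (1/0.545 − 1/1.18)/(4πk) = 0.9874/(4π·0.0280) = 2.806 K/W
  R_conv,out = 1/(4πr²h) = 1/(4π·1.18²·17.9) = 0.003193 K/W
ΣR = 2.810 K/W
ΔT = Q·ΣR = 17.0 × 2.810 = 47.77 K
Heat flows outward, so T_out = T_in − ΔT = 69.5 − 47.77 = 21.7 °C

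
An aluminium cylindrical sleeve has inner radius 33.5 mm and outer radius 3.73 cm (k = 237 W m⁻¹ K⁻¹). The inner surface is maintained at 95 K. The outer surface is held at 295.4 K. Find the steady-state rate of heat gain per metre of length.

Q' = 2πk·ΔT/ln(r₂/r₁) = 2π × 237 × 200.4 / ln(0.0373/0.0335) = 2.78×10^6 W/m

Q' = 2780 kW/m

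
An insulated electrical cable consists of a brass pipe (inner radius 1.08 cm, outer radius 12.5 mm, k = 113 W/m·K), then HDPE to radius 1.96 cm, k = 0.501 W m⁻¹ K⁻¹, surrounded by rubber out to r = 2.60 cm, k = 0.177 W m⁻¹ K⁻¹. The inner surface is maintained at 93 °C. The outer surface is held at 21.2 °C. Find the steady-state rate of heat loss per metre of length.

Resistance network (inner→outer):
  R'_brass = ln(0.0125/0.0108)/(2πk) = 0.1462/(2π·113) = 2.059×10^-4 m·K/W
  R'_HDPE = ln(0.0196/0.0125)/(2πk) = 0.4498/(2π·0.501) = 0.1429 m·K/W
  R'_rubber = ln(0.0260/0.0196)/(2πk) = 0.2826/(2π·0.177) = 0.2541 m·K/W
ΣR = 2.059×10^-4 + 0.1429 + 0.2541 = 0.3972 m·K/W
Q' = ΔT/ΣR = (93 °C − 21.2 °C)/0.3972 = 181 W/m

Q' = 181 W/m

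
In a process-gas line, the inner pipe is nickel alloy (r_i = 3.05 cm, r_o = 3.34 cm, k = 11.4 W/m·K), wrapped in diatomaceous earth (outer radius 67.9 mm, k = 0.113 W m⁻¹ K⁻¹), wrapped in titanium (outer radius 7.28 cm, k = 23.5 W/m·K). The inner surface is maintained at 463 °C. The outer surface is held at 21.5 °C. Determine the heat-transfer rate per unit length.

Q' = 441 W/m

Series thermal resistances, inner to outer:
  R'_nickel alloy = ln(0.0334/0.0305)/(2πk) = 0.09083/(2π·11.4) = 0.001268 m·K/W
  R'_diatomaceous earth = ln(0.0679/0.0334)/(2πk) = 0.7095/(2π·0.113) = 0.9993 m·K/W
  R'_titanium = ln(0.0728/0.0679)/(2πk) = 0.06968/(2π·23.5) = 4.719×10^-4 m·K/W
ΣR = 0.001268 + 0.9993 + 4.719×10^-4 = 1.001 m·K/W
Q' = ΔT/ΣR = (463 °C − 21.5 °C)/1.001 = 441 W/m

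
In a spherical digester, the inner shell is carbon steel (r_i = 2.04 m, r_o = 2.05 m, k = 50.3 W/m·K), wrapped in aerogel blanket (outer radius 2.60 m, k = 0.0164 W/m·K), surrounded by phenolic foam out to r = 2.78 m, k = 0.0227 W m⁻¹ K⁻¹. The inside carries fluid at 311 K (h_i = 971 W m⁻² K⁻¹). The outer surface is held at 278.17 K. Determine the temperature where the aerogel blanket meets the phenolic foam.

T = 283.0 K

Resistance network (inner→outer):
  R_conv,in = 1/(4πr²h) = 1/(4π·2.04²·971) = 1.969×10^-5 K/W
  R_carbon steel = (1/2.04 − 1/2.05)/(4πk) = 0.002391/(4π·50.3) = 3.783×10^-6 K/W
  R_aerogel blanket = (1/2.05 − 1/2.60)/(4πk) = 0.1032/(4π·0.0164) = 0.5007 K/W
  R_phenolic foam = (1/2.60 − 1/2.78)/(4πk) = 0.02490/(4π·0.0227) = 0.08730 K/W
ΣR = 1.969×10^-5 + 3.783×10^-6 + 0.5007 + 0.08730 = 0.5880 K/W
Q = ΔT/ΣR = (311 K − 278.17 K)/0.5880 = 55.83 W
From the inner boundary to the aerogel blanket/phenolic foam interface, ΣR_partial = 0.5007 K/W.
T_interface = T_in − Q·ΣR_partial = 311 K − (55.83)(0.5007) = 283.0 K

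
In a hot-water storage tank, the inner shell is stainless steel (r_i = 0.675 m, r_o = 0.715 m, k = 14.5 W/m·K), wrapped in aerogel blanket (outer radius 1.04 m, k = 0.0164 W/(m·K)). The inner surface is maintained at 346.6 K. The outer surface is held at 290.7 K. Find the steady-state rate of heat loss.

Resistance network (inner→outer):
  R_stainless steel = (1/0.675 − 1/0.715)/(4πk) = 0.08288/(4π·14.5) = 4.549×10^-4 K/W
  R_aerogel blanket = (1/0.715 − 1/1.04)/(4πk) = 0.4371/(4π·0.0164) = 2.121 K/W
ΣR = 4.549×10^-4 + 2.121 = 2.121 K/W
Q = ΔT/ΣR = (346.6 K − 290.7 K)/2.121 = 26.4 W

Q = 26.4 W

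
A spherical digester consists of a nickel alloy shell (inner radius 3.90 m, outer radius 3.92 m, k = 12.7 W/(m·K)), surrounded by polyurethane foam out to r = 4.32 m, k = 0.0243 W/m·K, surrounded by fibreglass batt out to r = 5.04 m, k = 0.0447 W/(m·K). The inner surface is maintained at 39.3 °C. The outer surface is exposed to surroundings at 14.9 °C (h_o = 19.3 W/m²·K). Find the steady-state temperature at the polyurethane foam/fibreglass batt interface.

Resistance network (inner→outer):
  R_nickel alloy = (1/3.90 − 1/3.92)/(4πk) = 0.001308/(4π·12.7) = 8.197×10^-6 K/W
  R_polyurethane foam = (1/3.92 − 1/4.32)/(4πk) = 0.02362/(4π·0.0243) = 0.07735 K/W
  R_fibreglass batt = (1/4.32 − 1/5.04)/(4πk) = 0.03307/(4π·0.0447) = 0.05887 K/W
  R_conv,out = 1/(4πr²h) = 1/(4π·5.04²·19.3) = 1.623×10^-4 K/W
ΣR = 8.197×10^-6 + 0.07735 + 0.05887 + 1.623×10^-4 = 0.1364 K/W
Q = ΔT/ΣR = (39.3 °C − 14.9 °C)/0.1364 = 178.9 W
From the inner boundary to the polyurethane foam/fibreglass batt interface, ΣR_partial = 0.07736 K/W.
T_interface = T_in − Q·ΣR_partial = 39.3 °C − (178.9)(0.07736) = 25.5 °C

T = 25.5 °C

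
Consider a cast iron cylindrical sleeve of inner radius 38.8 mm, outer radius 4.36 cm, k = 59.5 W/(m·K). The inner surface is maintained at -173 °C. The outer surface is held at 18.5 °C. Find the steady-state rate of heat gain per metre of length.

Q' = 614 kW/m

Q' = 2πk·ΔT/ln(r₂/r₁) = 2π × 59.5 × 191.5 / ln(0.0436/0.0388) = 6.14×10^5 W/m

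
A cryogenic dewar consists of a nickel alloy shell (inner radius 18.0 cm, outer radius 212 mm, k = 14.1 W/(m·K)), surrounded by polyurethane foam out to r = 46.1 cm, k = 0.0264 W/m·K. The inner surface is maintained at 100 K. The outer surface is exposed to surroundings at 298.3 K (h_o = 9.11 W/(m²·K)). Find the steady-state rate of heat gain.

Treat each layer as a resistance in series:
  R_nickel alloy = (1/0.180 − 1/0.212)/(4πk) = 0.8386/(4π·14.1) = 0.004733 K/W
  R_polyurethane foam = (1/0.212 − 1/0.461)/(4πk) = 2.548/(4π·0.0264) = 7.680 K/W
  R_conv,out = 1/(4πr²h) = 1/(4π·0.461²·9.11) = 0.04110 K/W
ΣR = 0.004733 + 7.680 + 0.04110 = 7.726 K/W
Q = ΔT/ΣR = (100 K − 298.3 K)/7.726 = -25.7 W
(Negative Q ⇒ heat flows inward; heat gain = 25.7 W.)

Q = 25.7 W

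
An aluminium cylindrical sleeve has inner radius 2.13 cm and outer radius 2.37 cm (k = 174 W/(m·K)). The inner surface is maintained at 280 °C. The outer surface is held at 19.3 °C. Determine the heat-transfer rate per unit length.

Q' = 2670 kW/m

Q' = 2πk·ΔT/ln(r₂/r₁) = 2π × 174 × 260.7 / ln(0.0237/0.0213) = 2.67×10^6 W/m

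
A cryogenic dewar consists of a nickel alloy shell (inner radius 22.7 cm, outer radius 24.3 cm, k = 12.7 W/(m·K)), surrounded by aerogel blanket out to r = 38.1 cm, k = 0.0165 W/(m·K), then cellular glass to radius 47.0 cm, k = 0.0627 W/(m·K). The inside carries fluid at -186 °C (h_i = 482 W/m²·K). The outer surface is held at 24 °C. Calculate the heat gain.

Treat each layer as a resistance in series:
  R_conv,in = 1/(4πr²h) = 1/(4π·0.227²·482) = 0.003204 K/W
  R_nickel alloy = (1/0.227 − 1/0.243)/(4πk) = 0.2901/(4π·12.7) = 0.001817 K/W
  R_aerogel blanket = (1/0.243 − 1/0.381)/(4πk) = 1.491/(4π·0.0165) = 7.189 K/W
  R_cellular glass = (1/0.381 − 1/0.470)/(4πk) = 0.4970/(4π·0.0627) = 0.6308 K/W
ΣR = 0.003204 + 0.001817 + 7.189 + 0.6308 = 7.825 K/W
Q = ΔT/ΣR = (-186 °C − 24 °C)/7.825 = -26.8 W
(Negative Q ⇒ heat flows inward; heat gain = 26.8 W.)

Q = 26.8 W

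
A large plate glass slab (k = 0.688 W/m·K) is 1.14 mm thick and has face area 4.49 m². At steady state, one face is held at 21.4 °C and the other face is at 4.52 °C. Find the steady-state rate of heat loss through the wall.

Q = 45.7 kW

Q = kA·ΔT/L = 0.688 × 4.49 × |21.4 °C − 4.52 °C| / 0.00114 = 45700 W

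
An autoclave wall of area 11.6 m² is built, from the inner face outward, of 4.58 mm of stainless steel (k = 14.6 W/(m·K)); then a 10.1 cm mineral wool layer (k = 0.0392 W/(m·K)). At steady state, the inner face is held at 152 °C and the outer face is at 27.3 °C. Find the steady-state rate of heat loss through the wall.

Series thermal resistances, inner to outer:
  R_stainless steel = L/(kA) = 0.00458/(14.6·11.6) = 2.704×10^-5 K/W
  R_mineral wool = L/(kA) = 0.101/(0.0392·11.6) = 0.2221 K/W
ΣR = 2.704×10^-5 + 0.2221 = 0.2221 K/W
Q = ΔT/ΣR = (152 °C − 27.3 °C)/0.2221 = 561 W

Q = 561 W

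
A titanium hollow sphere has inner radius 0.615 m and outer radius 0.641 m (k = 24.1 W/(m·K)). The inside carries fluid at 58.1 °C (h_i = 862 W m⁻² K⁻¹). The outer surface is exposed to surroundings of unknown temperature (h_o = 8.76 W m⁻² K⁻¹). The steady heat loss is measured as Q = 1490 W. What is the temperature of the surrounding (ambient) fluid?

Series resistances:
  R_conv,in = 1/(4πr²h) = 1/(4π·0.615²·862) = 2.441×10^-4 K/W
  R_titanium = (1/0.615 − 1/0.641)/(4πk) = 0.06595/(4π·24.1) = 2.178×10^-4 K/W
  R_conv,out = 1/(4πr²h) = 1/(4π·0.641²·8.76) = 0.02211 K/W
ΣR = 0.02257 K/W
ΔT = Q·ΣR = 1490 × 0.02257 = 33.63 K
Heat flows outward, so T_out = T_in − ΔT = 58.1 − 33.63 = 24.5 °C

T_out = 24.5 °C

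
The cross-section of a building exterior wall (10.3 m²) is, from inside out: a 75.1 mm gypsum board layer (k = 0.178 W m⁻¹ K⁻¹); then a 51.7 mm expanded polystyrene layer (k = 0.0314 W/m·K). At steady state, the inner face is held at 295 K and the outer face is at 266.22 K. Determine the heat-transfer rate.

Q = 143 W

Treat each layer as a resistance in series:
  R_gypsum board = L/(kA) = 0.0751/(0.178·10.3) = 0.04096 K/W
  R_expanded polystyrene = L/(kA) = 0.0517/(0.0314·10.3) = 0.1599 K/W
ΣR = 0.04096 + 0.1599 = 0.2009 K/W
Q = ΔT/ΣR = (295 K − 266.22 K)/0.2009 = 143 W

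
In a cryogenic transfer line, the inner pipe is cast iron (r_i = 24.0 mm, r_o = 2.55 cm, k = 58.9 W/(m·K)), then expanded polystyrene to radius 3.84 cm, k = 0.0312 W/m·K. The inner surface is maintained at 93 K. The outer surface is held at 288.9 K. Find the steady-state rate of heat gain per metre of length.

Q' = 93.8 W/m

Treat each layer as a resistance in series:
  R'_cast iron = ln(0.0255/0.0240)/(2πk) = 0.06062/(2π·58.9) = 1.638×10^-4 m·K/W
  R'_expanded polystyrene = ln(0.0384/0.0255)/(2πk) = 0.4094/(2π·0.0312) = 2.088 m·K/W
ΣR = 1.638×10^-4 + 2.088 = 2.088 m·K/W
Q' = ΔT/ΣR = (93 K − 288.9 K)/2.088 = -93.8 W/m
(Negative Q' ⇒ heat flows inward; heat gain = 93.8 W/m.)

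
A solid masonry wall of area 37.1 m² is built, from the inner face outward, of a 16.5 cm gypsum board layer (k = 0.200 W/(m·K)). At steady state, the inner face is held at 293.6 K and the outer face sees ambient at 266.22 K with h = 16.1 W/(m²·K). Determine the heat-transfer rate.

Series thermal resistances, inner to outer:
  R_gypsum board = L/(kA) = 0.165/(0.200·37.1) = 0.02224 K/W
  R_conv,out = 1/(hA) = 1/(16.1·37.1) = 0.001674 K/W
ΣR = 0.02224 + 0.001674 = 0.02391 K/W
Q = ΔT/ΣR = (293.6 K − 266.22 K)/0.02391 = 1150 W

Q = 1150 W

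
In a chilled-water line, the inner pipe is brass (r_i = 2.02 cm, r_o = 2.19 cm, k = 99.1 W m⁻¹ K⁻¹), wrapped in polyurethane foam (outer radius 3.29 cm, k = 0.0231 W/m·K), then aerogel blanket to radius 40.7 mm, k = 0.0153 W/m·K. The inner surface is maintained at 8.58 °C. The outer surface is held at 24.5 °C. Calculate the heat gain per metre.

Treat each layer as a resistance in series:
  R'_brass = ln(0.0219/0.0202)/(2πk) = 0.08080/(2π·99.1) = 1.298×10^-4 m·K/W
  R'_polyurethane foam = ln(0.0329/0.0219)/(2πk) = 0.4070/(2π·0.0231) = 2.804 m·K/W
  R'_aerogel blanket = ln(0.0407/0.0329)/(2πk) = 0.2128/(2π·0.0153) = 2.213 m·K/W
ΣR = 1.298×10^-4 + 2.804 + 2.213 = 5.017 m·K/W
Q' = ΔT/ΣR = (8.58 °C − 24.5 °C)/5.017 = -3.17 W/m
(Negative Q' ⇒ heat flows inward; heat gain = 3.17 W/m.)

Q' = 3.17 W/m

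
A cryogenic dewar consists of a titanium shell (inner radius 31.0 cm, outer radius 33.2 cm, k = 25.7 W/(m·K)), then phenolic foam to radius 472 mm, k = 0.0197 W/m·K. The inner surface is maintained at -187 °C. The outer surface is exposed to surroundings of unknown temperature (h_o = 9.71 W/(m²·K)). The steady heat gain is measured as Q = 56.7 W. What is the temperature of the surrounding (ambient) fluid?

T_out = 19.7 °C

Series resistances:
  R_titanium = (1/0.310 − 1/0.332)/(4πk) = 0.2138/(4π·25.7) = 6.619×10^-4 K/W
  R_phenolic foam = (1/0.332 − 1/0.472)/(4πk) = 0.8934/(4π·0.0197) = 3.609 K/W
  R_conv,out = 1/(4πr²h) = 1/(4π·0.472²·9.71) = 0.03679 K/W
ΣR = 3.646 K/W
ΔT = Q·ΣR = 56.7 × 3.646 = 206.7 K
Heat flows inward, so T_out = T_in + ΔT = -187 + 206.7 = 19.7 °C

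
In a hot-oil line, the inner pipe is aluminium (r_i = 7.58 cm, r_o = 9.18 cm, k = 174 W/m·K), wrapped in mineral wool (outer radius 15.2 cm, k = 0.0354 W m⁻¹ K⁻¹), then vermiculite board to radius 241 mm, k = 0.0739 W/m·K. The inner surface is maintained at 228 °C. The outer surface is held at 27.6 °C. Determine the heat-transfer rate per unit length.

Q' = 61.5 W/m

Treat each layer as a resistance in series:
  R'_aluminium = ln(0.0918/0.0758)/(2πk) = 0.1915/(2π·174) = 1.752×10^-4 m·K/W
  R'_mineral wool = ln(0.152/0.0918)/(2πk) = 0.5043/(2π·0.0354) = 2.267 m·K/W
  R'_vermiculite board = ln(0.241/0.152)/(2πk) = 0.4609/(2π·0.0739) = 0.9927 m·K/W
ΣR = 1.752×10^-4 + 2.267 + 0.9927 = 3.260 m·K/W
Q' = ΔT/ΣR = (228 °C − 27.6 °C)/3.260 = 61.5 W/m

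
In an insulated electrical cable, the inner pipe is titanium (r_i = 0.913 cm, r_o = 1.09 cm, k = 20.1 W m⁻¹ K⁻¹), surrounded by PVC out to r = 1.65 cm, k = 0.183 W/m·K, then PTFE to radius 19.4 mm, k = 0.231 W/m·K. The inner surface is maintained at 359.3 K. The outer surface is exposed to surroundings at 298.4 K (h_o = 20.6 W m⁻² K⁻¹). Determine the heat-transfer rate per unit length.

Q' = 69.9 W/m

Resistance network (inner→outer):
  R'_titanium = ln(0.0109/0.00913)/(2πk) = 0.1772/(2π·20.1) = 0.001403 m·K/W
  R'_PVC = ln(0.0165/0.0109)/(2πk) = 0.4146/(2π·0.183) = 0.3606 m·K/W
  R'_PTFE = ln(0.0194/0.0165)/(2πk) = 0.1619/(2π·0.231) = 0.1116 m·K/W
  R'_conv,out = 1/(2πr h) = 1/(2π·0.0194·20.6) = 0.3982 m·K/W
ΣR = 0.001403 + 0.3606 + 0.1116 + 0.3982 = 0.8718 m·K/W
Q' = ΔT/ΣR = (359.3 K − 298.4 K)/0.8718 = 69.9 W/m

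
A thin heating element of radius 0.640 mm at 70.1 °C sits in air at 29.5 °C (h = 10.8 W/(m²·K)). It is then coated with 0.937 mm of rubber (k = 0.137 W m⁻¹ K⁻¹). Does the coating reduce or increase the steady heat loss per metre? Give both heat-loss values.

Critical radius for a cylinder: r_cr = k/h = 0.0127 m = 1.27 cm.
Outer radius after coating: r₂ = 6.40×10^-4 + 9.37×10^-4 = 0.001577 m.
Since r₁ < r_cr and r₂ ≤ r_cr, the coating moves toward the maximum at r_cr — heat loss rises.
Bare: R = 1/(2πr₁h) = 23.03 m·K/W; Q = 40.6/23.03 = 1.76 W/m.
Coated: R = R_cond + R_conv = 10.39 m·K/W; Q = 40.6/10.39 = 3.91 W/m.

increases: 1.76 → 3.91 W/m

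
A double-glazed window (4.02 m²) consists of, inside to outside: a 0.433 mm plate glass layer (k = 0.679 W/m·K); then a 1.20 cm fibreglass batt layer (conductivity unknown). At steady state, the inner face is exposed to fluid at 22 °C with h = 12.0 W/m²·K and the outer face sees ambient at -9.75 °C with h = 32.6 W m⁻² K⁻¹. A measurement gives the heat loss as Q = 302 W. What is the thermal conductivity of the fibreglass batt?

ΣR = ΔT/Q = |22 − -9.75|/302 = 0.1051 K/W
Known resistances:
  R_conv,in = 1/(hA) = 1/(12.0·4.02) = 0.02073 K/W
  R_plate glass = L/(kA) = 4.33×10^-4/(0.679·4.02) = 1.586×10^-4 K/W
  R_conv,out = 1/(hA) = 1/(32.6·4.02) = 0.007631 K/W
R_fibreglass batt = ΣR − ΣR_known = 0.1051 − 0.02852 = 0.07658 K/W
L/(kA) = 0.07658 ⇒ k = 0.0120/(0.07658·4.02) = 0.0390 W/m·K

k = 0.0390 W/m·K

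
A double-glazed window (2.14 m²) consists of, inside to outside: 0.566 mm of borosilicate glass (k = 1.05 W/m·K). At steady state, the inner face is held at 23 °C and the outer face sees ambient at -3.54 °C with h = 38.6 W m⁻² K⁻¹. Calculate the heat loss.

Series thermal resistances, inner to outer:
  R_borosilicate glass = L/(kA) = 5.66×10^-4/(1.05·2.14) = 2.519×10^-4 K/W
  R_conv,out = 1/(hA) = 1/(38.6·2.14) = 0.01211 K/W
ΣR = 2.519×10^-4 + 0.01211 = 0.01236 K/W
Q = ΔT/ΣR = (23 °C − -3.54 °C)/0.01236 = 2150 W

Q = 2.15 kW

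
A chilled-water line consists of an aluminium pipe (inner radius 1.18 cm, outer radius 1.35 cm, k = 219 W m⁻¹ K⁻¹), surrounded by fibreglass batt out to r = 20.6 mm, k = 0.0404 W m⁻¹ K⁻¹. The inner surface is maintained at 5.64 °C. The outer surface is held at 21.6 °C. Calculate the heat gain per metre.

Q' = 9.59 W/m

Treat each layer as a resistance in series:
  R'_aluminium = ln(0.0135/0.0118)/(2πk) = 0.1346/(2π·219) = 9.781×10^-5 m·K/W
  R'_fibreglass batt = ln(0.0206/0.0135)/(2πk) = 0.4226/(2π·0.0404) = 1.665 m·K/W
ΣR = 9.781×10^-5 + 1.665 = 1.665 m·K/W
Q' = ΔT/ΣR = (5.64 °C − 21.6 °C)/1.665 = -9.59 W/m
(Negative Q' ⇒ heat flows inward; heat gain = 9.59 W/m.)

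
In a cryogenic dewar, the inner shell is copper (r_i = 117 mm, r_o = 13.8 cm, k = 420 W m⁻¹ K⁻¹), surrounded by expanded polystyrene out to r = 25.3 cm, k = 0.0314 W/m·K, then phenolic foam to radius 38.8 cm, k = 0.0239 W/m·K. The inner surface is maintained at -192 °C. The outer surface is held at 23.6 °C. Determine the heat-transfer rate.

Q = 16.7 W

Resistance network (inner→outer):
  R_copper = (1/0.117 − 1/0.138)/(4πk) = 1.301/(4π·420) = 2.464×10^-4 K/W
  R_expanded polystyrene = (1/0.138 − 1/0.253)/(4πk) = 3.294/(4π·0.0314) = 8.348 K/W
  R_phenolic foam = (1/0.253 − 1/0.388)/(4πk) = 1.375/(4π·0.0239) = 4.579 K/W
ΣR = 2.464×10^-4 + 8.348 + 4.579 = 12.93 K/W
Q = ΔT/ΣR = (-192 °C − 23.6 °C)/12.93 = -16.7 W
(Negative Q ⇒ heat flows inward; heat gain = 16.7 W.)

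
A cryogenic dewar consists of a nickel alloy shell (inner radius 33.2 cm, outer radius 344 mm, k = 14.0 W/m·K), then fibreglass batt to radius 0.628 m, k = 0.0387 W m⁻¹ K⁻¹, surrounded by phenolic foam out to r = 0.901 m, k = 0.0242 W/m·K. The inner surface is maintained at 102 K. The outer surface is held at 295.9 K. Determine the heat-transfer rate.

Treat each layer as a resistance in series:
  R_nickel alloy = (1/0.332 − 1/0.344)/(4πk) = 0.1051/(4π·14.0) = 5.972×10^-4 K/W
  R_fibreglass batt = (1/0.344 − 1/0.628)/(4πk) = 1.315/(4π·0.0387) = 2.703 K/W
  R_phenolic foam = (1/0.628 − 1/0.901)/(4πk) = 0.4825/(4π·0.0242) = 1.587 K/W
ΣR = 5.972×10^-4 + 2.703 + 1.587 = 4.291 K/W
Q = ΔT/ΣR = (102 K − 295.9 K)/4.291 = -45.2 W
(Negative Q ⇒ heat flows inward; heat gain = 45.2 W.)

Q = 45.2 W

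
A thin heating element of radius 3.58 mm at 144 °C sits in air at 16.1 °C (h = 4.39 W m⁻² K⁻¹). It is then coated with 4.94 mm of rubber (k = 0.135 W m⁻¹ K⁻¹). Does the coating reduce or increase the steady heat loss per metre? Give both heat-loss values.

increases: 12.6 → 24.2 W/m

Critical radius for a cylinder: r_cr = k/h = 0.0308 m = 3.08 cm.
Outer radius after coating: r₂ = 0.00358 + 0.00494 = 0.00852 m.
Since r₁ < r_cr and r₂ ≤ r_cr, the coating moves toward the maximum at r_cr — heat loss rises.
Bare: R = 1/(2πr₁h) = 10.13 m·K/W; Q = 127.9/10.13 = 12.6 W/m.
Coated: R = R_cond + R_conv = 5.277 m·K/W; Q = 127.9/5.277 = 24.2 W/m.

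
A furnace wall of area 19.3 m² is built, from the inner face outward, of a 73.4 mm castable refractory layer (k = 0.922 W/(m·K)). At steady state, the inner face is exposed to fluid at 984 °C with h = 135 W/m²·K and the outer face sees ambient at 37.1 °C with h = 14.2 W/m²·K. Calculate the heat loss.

Q = 116 kW

Series thermal resistances, inner to outer:
  R_conv,in = 1/(hA) = 1/(135·19.3) = 3.838×10^-4 K/W
  R_castable refractory = L/(kA) = 0.0734/(0.922·19.3) = 0.004125 K/W
  R_conv,out = 1/(hA) = 1/(14.2·19.3) = 0.003649 K/W
ΣR = 3.838×10^-4 + 0.004125 + 0.003649 = 0.008158 K/W
Q = ΔT/ΣR = (984 °C − 37.1 °C)/0.008158 = 1.16×10^5 W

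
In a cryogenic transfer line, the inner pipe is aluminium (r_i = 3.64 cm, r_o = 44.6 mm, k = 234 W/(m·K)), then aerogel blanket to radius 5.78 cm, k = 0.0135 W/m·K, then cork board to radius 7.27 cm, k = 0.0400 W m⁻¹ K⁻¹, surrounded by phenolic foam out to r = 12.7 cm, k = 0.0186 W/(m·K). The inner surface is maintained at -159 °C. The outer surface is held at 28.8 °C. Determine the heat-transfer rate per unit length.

Resistance network (inner→outer):
  R'_aluminium = ln(0.0446/0.0364)/(2πk) = 0.2032/(2π·234) = 1.382×10^-4 m·K/W
  R'_aerogel blanket = ln(0.0578/0.0446)/(2πk) = 0.2593/(2π·0.0135) = 3.056 m·K/W
  R'_cork board = ln(0.0727/0.0578)/(2πk) = 0.2294/(2π·0.0400) = 0.9126 m·K/W
  R'_phenolic foam = ln(0.127/0.0727)/(2πk) = 0.5578/(2π·0.0186) = 4.773 m·K/W
ΣR = 1.382×10^-4 + 3.056 + 0.9126 + 4.773 = 8.742 m·K/W
Q' = ΔT/ΣR = (-159 °C − 28.8 °C)/8.742 = -21.5 W/m
(Negative Q' ⇒ heat flows inward; heat gain = 21.5 W/m.)

Q' = 21.5 W/m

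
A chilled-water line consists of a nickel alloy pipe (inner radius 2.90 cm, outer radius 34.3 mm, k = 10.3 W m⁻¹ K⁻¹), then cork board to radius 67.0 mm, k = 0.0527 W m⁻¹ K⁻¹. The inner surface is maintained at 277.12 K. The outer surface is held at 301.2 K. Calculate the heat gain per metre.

Q' = 11.9 W/m

Resistance network (inner→outer):
  R'_nickel alloy = ln(0.0343/0.0290)/(2πk) = 0.1678/(2π·10.3) = 0.002594 m·K/W
  R'_cork board = ln(0.0670/0.0343)/(2πk) = 0.6695/(2π·0.0527) = 2.022 m·K/W
ΣR = 0.002594 + 2.022 = 2.025 m·K/W
Q' = ΔT/ΣR = (277.12 K − 301.2 K)/2.025 = -11.9 W/m
(Negative Q' ⇒ heat flows inward; heat gain = 11.9 W/m.)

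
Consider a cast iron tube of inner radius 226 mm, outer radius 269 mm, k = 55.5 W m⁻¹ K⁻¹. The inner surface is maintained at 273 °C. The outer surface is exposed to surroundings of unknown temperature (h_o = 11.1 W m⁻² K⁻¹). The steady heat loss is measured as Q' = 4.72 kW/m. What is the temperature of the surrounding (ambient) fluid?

Series resistances:
  R'_cast iron = ln(0.269/0.226)/(2πk) = 0.1742/(2π·55.5) = 4.995×10^-4 m·K/W
  R'_conv,out = 1/(2πr h) = 1/(2π·0.269·11.1) = 0.05330 m·K/W
ΣR = 0.05380 m·K/W
ΔT = Q'·ΣR = 4720 × 0.05380 = 253.9 K
Heat flows outward, so T_out = T_in − ΔT = 273 − 253.9 = 19.1 °C

T_out = 19.1 °C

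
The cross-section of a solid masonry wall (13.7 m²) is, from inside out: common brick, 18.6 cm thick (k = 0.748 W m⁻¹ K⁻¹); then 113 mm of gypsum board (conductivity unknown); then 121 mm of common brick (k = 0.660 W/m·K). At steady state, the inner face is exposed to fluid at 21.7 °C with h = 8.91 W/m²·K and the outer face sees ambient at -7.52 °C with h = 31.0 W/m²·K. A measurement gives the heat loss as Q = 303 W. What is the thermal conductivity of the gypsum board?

ΣR = ΔT/Q = |21.7 − -7.52|/303 = 0.09644 K/W
Known resistances:
  R_conv,in = 1/(hA) = 1/(8.91·13.7) = 0.008192 K/W
  R_common brick = L/(kA) = 0.186/(0.748·13.7) = 0.01815 K/W
  R_common brick = L/(kA) = 0.121/(0.660·13.7) = 0.01338 K/W
  R_conv,out = 1/(hA) = 1/(31.0·13.7) = 0.002355 K/W
R_gypsum board = ΣR − ΣR_known = 0.09644 − 0.04208 = 0.05436 K/W
L/(kA) = 0.05436 ⇒ k = 0.113/(0.05436·13.7) = 0.152 W/m·K

k = 0.152 W/m·K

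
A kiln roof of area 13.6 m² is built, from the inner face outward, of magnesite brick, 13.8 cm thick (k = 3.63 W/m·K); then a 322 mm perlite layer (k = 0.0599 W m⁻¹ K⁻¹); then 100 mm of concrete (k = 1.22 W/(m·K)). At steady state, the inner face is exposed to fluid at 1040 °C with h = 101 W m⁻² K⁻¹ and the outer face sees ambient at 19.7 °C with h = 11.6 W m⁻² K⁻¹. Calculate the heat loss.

Resistance network (inner→outer):
  R_conv,in = 1/(hA) = 1/(101·13.6) = 7.280×10^-4 K/W
  R_magnesite brick = L/(kA) = 0.138/(3.63·13.6) = 0.002795 K/W
  R_perlite = L/(kA) = 0.322/(0.0599·13.6) = 0.3953 K/W
  R_concrete = L/(kA) = 0.100/(1.22·13.6) = 0.006027 K/W
  R_conv,out = 1/(hA) = 1/(11.6·13.6) = 0.006339 K/W
ΣR = 7.280×10^-4 + 0.002795 + 0.3953 + 0.006027 + 0.006339 = 0.4112 K/W
Q = ΔT/ΣR = (1040 °C − 19.7 °C)/0.4112 = 2480 W

Q = 2.48 kW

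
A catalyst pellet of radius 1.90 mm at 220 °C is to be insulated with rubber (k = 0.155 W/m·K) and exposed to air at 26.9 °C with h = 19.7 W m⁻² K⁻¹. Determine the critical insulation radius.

r_cr = 1.57 cm

For a sphere, r_cr = 2k_ins/h = 2·0.155/19.7 = 0.0157 m = 1.57 cm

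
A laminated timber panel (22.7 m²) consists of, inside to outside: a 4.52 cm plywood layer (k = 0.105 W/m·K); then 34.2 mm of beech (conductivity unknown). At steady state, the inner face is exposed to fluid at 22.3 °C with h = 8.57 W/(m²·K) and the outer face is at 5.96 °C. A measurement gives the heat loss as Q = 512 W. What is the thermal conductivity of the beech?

k = 0.193 W/m·K

ΣR = ΔT/Q = |22.3 − 5.96|/512 = 0.03191 K/W
Known resistances:
  R_conv,in = 1/(hA) = 1/(8.57·22.7) = 0.005140 K/W
  R_plywood = L/(kA) = 0.0452/(0.105·22.7) = 0.01896 K/W
R_beech = ΣR − ΣR_known = 0.03191 − 0.02410 = 0.007810 K/W
L/(kA) = 0.007810 ⇒ k = 0.0342/(0.007810·22.7) = 0.193 W/m·K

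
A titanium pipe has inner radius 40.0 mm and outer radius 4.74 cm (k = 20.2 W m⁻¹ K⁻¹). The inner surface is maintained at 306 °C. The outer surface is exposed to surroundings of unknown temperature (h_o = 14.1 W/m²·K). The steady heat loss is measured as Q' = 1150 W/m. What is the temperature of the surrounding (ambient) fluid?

Sum the resistances:
  R'_titanium = ln(0.0474/0.0400)/(2πk) = 0.1697/(2π·20.2) = 0.001337 m·K/W
  R'_conv,out = 1/(2πr h) = 1/(2π·0.0474·14.1) = 0.2381 m·K/W
ΣR = 0.2395 m·K/W
ΔT = Q'·ΣR = 1150 × 0.2395 = 275.4 K
Heat flows outward, so T_out = T_in − ΔT = 306 − 275.4 = 30.6 °C

T_out = 30.6 °C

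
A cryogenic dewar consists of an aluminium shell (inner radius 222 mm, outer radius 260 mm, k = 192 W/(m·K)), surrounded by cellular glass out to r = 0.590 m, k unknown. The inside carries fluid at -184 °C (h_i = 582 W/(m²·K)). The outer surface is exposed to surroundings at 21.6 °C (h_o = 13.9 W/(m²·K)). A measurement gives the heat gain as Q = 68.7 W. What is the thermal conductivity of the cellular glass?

k = 0.0576 W/m·K

ΣR = ΔT/Q = |-184 − 21.6|/68.7 = 2.993 K/W
Known resistances:
  R_conv,in = 1/(4πr²h) = 1/(4π·0.222²·582) = 0.002774 K/W
  R_aluminium = (1/0.222 − 1/0.260)/(4πk) = 0.6584/(4π·192) = 2.729×10^-4 K/W
  R_conv,out = 1/(4πr²h) = 1/(4π·0.590²·13.9) = 0.01645 K/W
R_cellular glass = ΣR − ΣR_known = 2.993 − 0.01950 = 2.974 K/W
(1/r₁−1/r₂)/(4πk) = 2.974 ⇒ k = 2.151/(4π·2.974) = 0.0576 W/m·K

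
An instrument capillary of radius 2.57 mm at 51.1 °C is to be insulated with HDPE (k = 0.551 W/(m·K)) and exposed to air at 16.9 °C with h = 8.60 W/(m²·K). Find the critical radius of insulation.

r_cr = 6.41 cm

For a cylinder, r_cr = k_ins/h = 0.551/8.60 = 0.0641 m = 6.41 cm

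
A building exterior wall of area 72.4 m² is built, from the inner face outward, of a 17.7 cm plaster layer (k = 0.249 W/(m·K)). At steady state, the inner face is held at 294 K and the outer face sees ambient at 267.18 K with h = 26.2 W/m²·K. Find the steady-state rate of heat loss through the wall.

Series thermal resistances, inner to outer:
  R_plaster = L/(kA) = 0.177/(0.249·72.4) = 0.009818 K/W
  R_conv,out = 1/(hA) = 1/(26.2·72.4) = 5.272×10^-4 K/W
ΣR = 0.009818 + 5.272×10^-4 = 0.01035 K/W
Q = ΔT/ΣR = (294 K − 267.18 K)/0.01035 = 2590 W

Q = 2590 W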